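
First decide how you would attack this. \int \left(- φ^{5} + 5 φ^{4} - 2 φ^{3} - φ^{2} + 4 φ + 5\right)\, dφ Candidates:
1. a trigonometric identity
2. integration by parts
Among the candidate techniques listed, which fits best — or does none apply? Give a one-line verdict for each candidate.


Technique: no special technique — nothing composite, nothing rational, nothing trigonometric — each constant-multiple power of φ integrates by the power rule alone.
- a trigonometric identity — with no trigonometric functions present, identity rewriting has no target.
- integration by parts: parts would only shuffle a directly integrable integrand.


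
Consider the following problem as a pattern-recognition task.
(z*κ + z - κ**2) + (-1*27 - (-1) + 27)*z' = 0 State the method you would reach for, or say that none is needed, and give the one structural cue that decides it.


Verdict: a linear integrating factor — linear in the unknown with genuine forcing: multiply through by the exponential of the integrated coefficient and the left side closes into one derivative.


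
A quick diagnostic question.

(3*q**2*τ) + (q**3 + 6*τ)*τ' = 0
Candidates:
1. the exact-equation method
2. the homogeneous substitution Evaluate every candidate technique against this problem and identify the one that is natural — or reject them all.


Method: the exact-equation method — d/dτ of 3*q**2*τ equals d/dq of q**3 + 6*τ: the form is a total differential of one potential — integrate it exactly.
- the exact-equation method: applies; the problem has the shape this method handles.
- the homogeneous substitution — the slope is not a function of the ratio of the variables alone.


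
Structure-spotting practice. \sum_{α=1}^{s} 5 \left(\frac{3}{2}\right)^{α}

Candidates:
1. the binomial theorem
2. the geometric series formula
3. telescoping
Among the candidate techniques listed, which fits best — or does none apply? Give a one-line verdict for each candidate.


Best approach: the geometric series formula — term-over-term division gives \frac{3}{2} every time — index-free ratio, geometric sum formula applies.
- the binomial theorem — no binomial coefficients pair with matched powers.
- the geometric series formula: a fit — the right tool for this form.
- telescoping: in the displayed form, no term reappears at a neighboring index to cancel against.


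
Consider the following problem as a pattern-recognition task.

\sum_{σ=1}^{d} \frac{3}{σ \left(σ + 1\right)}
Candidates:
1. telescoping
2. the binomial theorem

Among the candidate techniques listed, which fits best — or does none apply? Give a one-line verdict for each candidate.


Technique: telescoping — poles of \frac{3}{σ \left(σ + 1\right)} differ by an integer, the telltale of a telescoping partial-fraction sum.
- telescoping — yes, a natural case for it.
- the binomial theorem: there is no sum-raised-to-a-power identity hiding in these terms.


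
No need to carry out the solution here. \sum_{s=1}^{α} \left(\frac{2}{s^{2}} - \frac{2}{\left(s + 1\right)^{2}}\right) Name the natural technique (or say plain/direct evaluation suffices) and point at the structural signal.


Technique: telescoping — the summand is \frac{2}{s^{2}} minus the same expression shifted by one, so consecutive terms cancel in pairs.


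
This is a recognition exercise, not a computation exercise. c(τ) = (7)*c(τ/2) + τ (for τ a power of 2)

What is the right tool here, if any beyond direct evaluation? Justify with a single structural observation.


Verdict: the master substitution — a divide-and-conquer shape: argument τ/2, so change variables with τ = 2^m and solve the linear version.


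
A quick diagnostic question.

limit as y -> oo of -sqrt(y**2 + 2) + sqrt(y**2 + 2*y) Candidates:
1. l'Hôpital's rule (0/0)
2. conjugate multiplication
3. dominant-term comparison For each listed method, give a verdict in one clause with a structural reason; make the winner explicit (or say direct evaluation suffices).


Verdict: conjugate multiplication — divergence minus divergence hides a finite answer — expose it by pairing sqrt(y**2 + 2*y) - sqrt(y**2 + 2) with its conjugate.
- l'Hôpital's rule (0/0) — no quotient structure at all: the clash is ∞ minus ∞, which rationalizing converts into a tractable ratio.
- conjugate multiplication: applicable, and directly so.
- dominant-term comparison — no ranking of term growth rates resolves the limit here.


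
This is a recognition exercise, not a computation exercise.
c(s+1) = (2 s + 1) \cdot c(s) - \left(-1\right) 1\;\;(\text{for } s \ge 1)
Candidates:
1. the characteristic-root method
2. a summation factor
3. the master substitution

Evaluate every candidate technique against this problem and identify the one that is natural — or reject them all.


Diagnosis: a summation factor — rescale the sequence by the product of the weights 2 s + 1 so far — the recurrence collapses to a plain running sum.
- the characteristic-root method — the coefficients change with the index, which the root method cannot absorb.
- a summation factor — yes — fits the structure here.
- the master substitution: the recursion steps by a constant offset, so exponential reindexing is pointless.


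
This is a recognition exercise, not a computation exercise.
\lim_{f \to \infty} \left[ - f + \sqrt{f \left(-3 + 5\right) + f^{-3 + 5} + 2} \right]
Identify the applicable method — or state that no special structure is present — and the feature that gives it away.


Method: conjugate multiplication — turning the difference into a conjugate-rationalized ratio makes the limit readable.


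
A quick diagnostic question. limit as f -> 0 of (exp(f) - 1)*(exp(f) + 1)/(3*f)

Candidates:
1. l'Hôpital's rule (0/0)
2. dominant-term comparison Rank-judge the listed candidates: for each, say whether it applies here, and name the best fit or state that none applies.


Diagnosis: l'Hôpital's rule (0/0) — numerator and denominator both vanish at 0 — a genuine 0/0 form, which is exactly when l'Hôpital applies. Expanding numerator and denominator to first order gives the same value — the rule automates exactly that.
- l'Hôpital's rule (0/0) — a fit — the right tool for this form.
- dominant-term comparison — this limit is not decided by comparing leading-term growth at infinity.


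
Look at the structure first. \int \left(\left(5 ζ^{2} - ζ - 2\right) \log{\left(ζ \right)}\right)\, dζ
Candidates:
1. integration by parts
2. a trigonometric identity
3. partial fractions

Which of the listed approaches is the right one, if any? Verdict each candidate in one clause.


Technique: integration by parts — a polynomial next to \log{\left(ζ \right)}: integrate the polynomial, differentiate the log, and the integral simplifies in one pass.
- integration by parts: yes — fits the structure here.
- a trigonometric identity: with no trigonometric functions present, identity rewriting has no target.
- partial fractions: there is no rational-function structure to decompose.


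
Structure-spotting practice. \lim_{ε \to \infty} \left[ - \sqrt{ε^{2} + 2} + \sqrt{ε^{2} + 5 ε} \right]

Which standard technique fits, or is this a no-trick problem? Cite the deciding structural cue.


Method: conjugate multiplication — neither \sqrt{ε^{2} + 5 ε} nor \sqrt{ε^{2} + 2} converges alone, so rewrite their difference as a conjugate-rationalized quotient first.


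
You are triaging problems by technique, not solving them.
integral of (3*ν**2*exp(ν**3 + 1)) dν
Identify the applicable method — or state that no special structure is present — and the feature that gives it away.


Method: u-substitution — spotting that 3*ν**2 is a constant multiple of the derivative of ν**3 + 1 is the key observation — substitute u = ν**3 + 1 and the integral becomes one-dimensional in u.


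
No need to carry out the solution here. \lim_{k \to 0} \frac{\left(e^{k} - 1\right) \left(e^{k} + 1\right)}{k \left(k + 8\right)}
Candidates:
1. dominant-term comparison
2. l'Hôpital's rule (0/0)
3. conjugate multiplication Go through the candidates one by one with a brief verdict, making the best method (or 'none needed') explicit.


Diagnosis: l'Hôpital's rule (0/0) — the 0/0 form at 0 is the signature situation for l'Hôpital's rule. The standard small-argument limits would also carry it; the rule is the systematic route.
- dominant-term comparison: this is not a rational comparison of growth rates at infinity.
- l'Hôpital's rule (0/0): applicable, and directly so.
- conjugate multiplication: there are no radicals in tension whose conjugate would simplify matters.


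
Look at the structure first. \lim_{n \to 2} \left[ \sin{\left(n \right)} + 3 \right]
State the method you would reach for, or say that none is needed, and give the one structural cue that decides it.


Best approach: no special technique — the expression is continuous at 2 — substitute and evaluate; no indeterminate form appears.


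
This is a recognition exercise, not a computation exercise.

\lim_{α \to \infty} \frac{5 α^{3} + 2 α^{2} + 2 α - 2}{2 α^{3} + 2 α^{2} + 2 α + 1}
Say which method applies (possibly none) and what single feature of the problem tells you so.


Diagnosis: dominant-term comparison — growth-rate triage: the leading powers of α decide the limit, everything else is noise. Viewed as a single quotient this is an ∞/∞ form — an at-infinity application of l'Hôpital's rule would also resolve it; comparing leading growth reads the answer without differentiating.


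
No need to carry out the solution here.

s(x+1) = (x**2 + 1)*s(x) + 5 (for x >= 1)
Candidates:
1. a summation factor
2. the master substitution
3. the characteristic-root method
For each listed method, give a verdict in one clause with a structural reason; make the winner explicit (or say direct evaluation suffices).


Method: a summation factor — one-term recursion with variable weight x**2 + 1 is solved by product normalization, not by root-finding.
- a summation factor — applies; the problem has the shape this method handles.
- the master substitution: the recursion steps by a constant offset, so exponential reindexing is pointless.
- the characteristic-root method: the coefficients vary with the index, breaking the constant-coefficient structure the method needs.


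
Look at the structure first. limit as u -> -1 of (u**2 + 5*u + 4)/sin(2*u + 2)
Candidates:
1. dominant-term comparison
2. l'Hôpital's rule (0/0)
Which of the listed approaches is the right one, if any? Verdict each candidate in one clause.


Diagnosis: l'Hôpital's rule (0/0) — plug in -1: top and bottom both hit zero, so differentiate each and retry. Expanding numerator and denominator to first order gives the same value — the rule automates exactly that.
- dominant-term comparison — no dominant-degree comparison decides it.
- l'Hôpital's rule (0/0) — yes — fits the structure here.


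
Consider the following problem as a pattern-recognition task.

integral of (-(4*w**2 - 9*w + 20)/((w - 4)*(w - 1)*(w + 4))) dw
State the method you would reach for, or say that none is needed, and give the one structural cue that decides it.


Best approach: partial fractions — the bottom factors while the top stays lower-degree — split into simple fractions and integrate piece by piece.


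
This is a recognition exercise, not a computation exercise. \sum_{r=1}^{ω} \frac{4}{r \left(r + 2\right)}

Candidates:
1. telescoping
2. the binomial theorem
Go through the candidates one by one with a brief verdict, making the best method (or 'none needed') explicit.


Best approach: telescoping — split \frac{4}{r \left(r + 2\right)} by partial fractions and the pieces are one function at shifted arguments — interior terms cancel.
- telescoping: yes — fits the structure here.
- the binomial theorem — there is no pair of bases whose matched powers would reassemble into a single binomial power.


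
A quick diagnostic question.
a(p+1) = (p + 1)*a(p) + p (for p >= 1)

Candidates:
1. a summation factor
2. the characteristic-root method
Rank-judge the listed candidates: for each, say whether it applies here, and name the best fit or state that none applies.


Verdict: a summation factor — the coefficient p + 1 drifts with the index, so no fixed root exists; normalizing by the cumulative product telescopes it.
- a summation factor — yes, a natural case for it.
- the characteristic-root method: the coefficients vary with the index, breaking the constant-coefficient structure the method needs.


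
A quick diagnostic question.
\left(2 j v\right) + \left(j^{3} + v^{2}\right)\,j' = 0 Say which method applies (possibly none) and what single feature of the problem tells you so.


Method: the exact-equation method — the compatibility test passes: the j-derivative of 2 j v matches the v-derivative of j^{3} + v^{2}, so integrate a potential.


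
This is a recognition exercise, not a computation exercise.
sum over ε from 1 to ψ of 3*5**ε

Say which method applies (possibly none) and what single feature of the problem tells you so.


Verdict: the geometric series formula — each summand is the previous one scaled by 5; that constant multiplier is itself the geometric structure.


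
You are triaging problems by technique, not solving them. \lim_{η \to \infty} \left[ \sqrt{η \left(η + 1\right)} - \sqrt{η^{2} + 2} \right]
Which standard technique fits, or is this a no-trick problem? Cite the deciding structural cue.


Best approach: conjugate multiplication — two divergent pieces with a minus sign between them and a radical in the mix: rationalize \sqrt{η \left(η + 1\right)} - \sqrt{η^{2} + 2} before any limit law applies.


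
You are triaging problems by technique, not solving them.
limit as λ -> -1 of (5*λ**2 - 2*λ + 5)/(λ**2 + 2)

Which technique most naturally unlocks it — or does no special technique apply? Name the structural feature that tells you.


Best approach: no special technique — the function is continuous at -1; evaluation is itself the limit, no machinery required.


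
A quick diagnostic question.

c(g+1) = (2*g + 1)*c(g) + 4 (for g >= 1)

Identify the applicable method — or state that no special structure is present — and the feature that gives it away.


Method: a summation factor — one step of memory with a weight 2*g + 1 that changes as the index grows — the summation-factor construction is built for this.


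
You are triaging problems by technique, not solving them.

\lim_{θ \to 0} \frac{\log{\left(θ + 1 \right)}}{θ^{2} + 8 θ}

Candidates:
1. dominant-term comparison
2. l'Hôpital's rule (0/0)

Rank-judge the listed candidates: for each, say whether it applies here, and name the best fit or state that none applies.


Best approach: l'Hôpital's rule (0/0) — numerator and denominator both vanish at 0 — a genuine 0/0 form, which is exactly when l'Hôpital applies. One could equally expand both pieces locally and compare leading terms; the rule does that in one stroke.
- dominant-term comparison: no ranking of term growth rates resolves the limit here.
- l'Hôpital's rule (0/0) — yes — fits the structure here.


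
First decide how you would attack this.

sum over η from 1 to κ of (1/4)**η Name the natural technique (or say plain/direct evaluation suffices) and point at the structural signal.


Method: the geometric series formula — each summand is the previous one scaled by 1/4; that constant multiplier is itself the geometric structure.


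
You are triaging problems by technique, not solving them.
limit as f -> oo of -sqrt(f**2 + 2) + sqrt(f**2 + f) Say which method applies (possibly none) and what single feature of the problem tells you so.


Best approach: conjugate multiplication — infinity minus infinity with a radical in play — multiply by the conjugate so the divergences of sqrt(f**2 + f) and sqrt(f**2 + 2) annihilate.


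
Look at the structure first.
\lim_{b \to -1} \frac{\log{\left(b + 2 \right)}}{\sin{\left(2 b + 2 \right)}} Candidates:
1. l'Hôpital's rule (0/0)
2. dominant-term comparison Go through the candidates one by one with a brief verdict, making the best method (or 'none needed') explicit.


Verdict: l'Hôpital's rule (0/0) — the 0/0 form at -1 is the signature situation for l'Hôpital's rule. The standard small-argument limits would also carry it; the rule is the systematic route.
- l'Hôpital's rule (0/0) — applies; the problem has the shape this method handles.
- dominant-term comparison — this limit is not decided by comparing leading-term growth at infinity.


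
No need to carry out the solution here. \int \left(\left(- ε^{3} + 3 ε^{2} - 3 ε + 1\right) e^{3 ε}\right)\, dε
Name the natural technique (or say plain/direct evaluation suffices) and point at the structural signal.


Diagnosis: integration by parts — differentiate - ε^{3} + 3 ε^{2} - 3 ε + 1, integrate e^{3 ε}: each pass lowers the polynomial degree, so parts terminates.


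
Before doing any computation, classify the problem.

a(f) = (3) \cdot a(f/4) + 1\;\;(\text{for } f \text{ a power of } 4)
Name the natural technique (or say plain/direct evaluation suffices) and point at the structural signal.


Best approach: the master substitution — the argument contracts 4-fold per step: reindex f exponentially and solve the linear recurrence in the new index.


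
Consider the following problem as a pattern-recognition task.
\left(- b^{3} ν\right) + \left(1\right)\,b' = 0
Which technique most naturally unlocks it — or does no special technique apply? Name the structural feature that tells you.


Best approach: separation of variables — one side of the product carries the independent variable, the other the unknown — the textbook separation shape.


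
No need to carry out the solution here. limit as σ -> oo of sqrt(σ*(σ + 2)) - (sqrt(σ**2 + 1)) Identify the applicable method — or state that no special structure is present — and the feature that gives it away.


Method: conjugate multiplication — this difference gives up after one conjugate multiplication — the radical structure cancels against its conjugate.


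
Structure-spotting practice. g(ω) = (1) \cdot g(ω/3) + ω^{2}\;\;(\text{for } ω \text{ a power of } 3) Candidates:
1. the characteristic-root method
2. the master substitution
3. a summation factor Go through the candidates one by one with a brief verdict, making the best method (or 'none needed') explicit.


Diagnosis: the master substitution — the argument shrinks by the factor 3, so measure the index on a logarithmic scale and the recursion becomes a shift.
- the characteristic-root method — the recursion divides its index rather than shifting it — outside the constant-shift family the root method covers.
- the master substitution: applicable, and directly so.
- a summation factor — the recursion divides its index rather than shifting it — there is no previous-term chain for a summation factor to telescope.


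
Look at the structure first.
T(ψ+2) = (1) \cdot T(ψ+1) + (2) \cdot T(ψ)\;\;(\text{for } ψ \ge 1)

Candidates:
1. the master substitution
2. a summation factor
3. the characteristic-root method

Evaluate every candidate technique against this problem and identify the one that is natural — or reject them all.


Technique: the characteristic-root method — fixed numeric weights on consecutive terms and no forcing term added: the root method in its home territory.
- the master substitution — with no divided-index recursive call, reindexing by powers of a base buys nothing.
- a summation factor: the recurrence reaches back more than one step, outside the first-order family a summation factor normalizes.
- the characteristic-root method: yes — fits the structure here.


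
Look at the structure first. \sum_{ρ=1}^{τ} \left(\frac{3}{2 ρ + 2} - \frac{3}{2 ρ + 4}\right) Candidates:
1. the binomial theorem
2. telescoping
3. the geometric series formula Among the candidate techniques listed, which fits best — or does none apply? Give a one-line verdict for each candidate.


Verdict: telescoping — a difference of consecutive values of one function (\frac{3}{2 ρ + 2} at one index and the next) — telescoping by construction.
- the binomial theorem — the terms lack the binomial-coefficient-weighted complementary-power pattern of an expansion.
- telescoping — applies; the problem has the shape this method handles.
- the geometric series formula: the term-to-term ratio drifts with the index — the one thing the geometric formula cannot absorb.


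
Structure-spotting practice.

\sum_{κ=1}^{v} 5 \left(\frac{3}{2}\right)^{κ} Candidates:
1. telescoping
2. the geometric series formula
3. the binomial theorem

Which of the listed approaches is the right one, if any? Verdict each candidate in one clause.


Method: the geometric series formula — term-over-term division gives \frac{3}{2} every time — index-free ratio, geometric sum formula applies.
- telescoping: in the displayed form, no term reappears at a neighboring index to cancel against.
- the geometric series formula — yes, a natural case for it.
- the binomial theorem: there is no sum-raised-to-a-power identity hiding in these terms.


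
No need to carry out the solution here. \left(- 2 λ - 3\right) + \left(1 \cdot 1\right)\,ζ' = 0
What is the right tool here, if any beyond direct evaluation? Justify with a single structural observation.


Method: no special technique — with ζ absent the equation is not coupled at all: direct integration in λ.


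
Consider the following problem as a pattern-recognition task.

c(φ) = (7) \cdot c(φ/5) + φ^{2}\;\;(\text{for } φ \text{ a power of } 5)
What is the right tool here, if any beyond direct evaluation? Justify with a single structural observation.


Best approach: the master substitution — treat m = log base 5 of φ as the new clock: one recursion step advances m by one while φ scales by 5.


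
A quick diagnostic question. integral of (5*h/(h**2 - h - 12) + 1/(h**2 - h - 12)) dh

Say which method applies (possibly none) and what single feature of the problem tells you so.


Verdict: partial fractions — a proper rational integrand over the factorable h**2 - h - 12: partial fractions reduce it to elementary pieces.


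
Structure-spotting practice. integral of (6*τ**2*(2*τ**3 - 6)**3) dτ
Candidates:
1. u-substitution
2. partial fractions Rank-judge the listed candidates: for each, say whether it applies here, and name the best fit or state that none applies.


Technique: u-substitution — read it as f(2*τ**3 - 6) times a constant multiple of d(2*τ**3 - 6): one substitution, u = 2*τ**3 - 6, finishes it. Nothing stops a full expansion here — the substitution simply spares the algebra.
- u-substitution — applicable, and directly so.
- partial fractions — the expression is not a ratio of polynomials that decomposes further.


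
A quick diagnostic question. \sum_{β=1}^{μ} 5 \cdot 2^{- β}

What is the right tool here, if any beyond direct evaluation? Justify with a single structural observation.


Technique: the geometric series formula — consecutive terms stand in a fixed index-free ratio — the geometric sum formula closes it.


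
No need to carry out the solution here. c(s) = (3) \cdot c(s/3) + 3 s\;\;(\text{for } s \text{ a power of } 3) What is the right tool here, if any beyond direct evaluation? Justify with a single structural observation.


Method: the master substitution — treat m = log base 3 of s as the new clock: one recursion step advances m by one while s scales by 3.


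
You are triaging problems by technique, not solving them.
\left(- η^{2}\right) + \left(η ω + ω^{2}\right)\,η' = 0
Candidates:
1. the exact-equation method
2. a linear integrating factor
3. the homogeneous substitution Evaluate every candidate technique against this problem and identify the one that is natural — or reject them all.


Verdict: the homogeneous substitution — scaling ω and η together leaves the slope fixed — it depends only on η/ω, so substitute the ratio. A Bernoulli substitution after rearrangement (possibly exchanging dependent and independent variable) is a fair alternative; the homogeneous route works on the equation as it stands.
- the exact-equation method: exactness fails on the nose — the mixed partials do not match.
- a linear integrating factor — a nonlinear term in the unknown puts this outside the integrating-factor template.
- the homogeneous substitution: yes, a natural case for it.


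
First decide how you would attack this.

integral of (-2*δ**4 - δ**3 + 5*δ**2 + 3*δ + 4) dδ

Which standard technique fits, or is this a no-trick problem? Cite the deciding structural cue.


Verdict: no special technique — the integrand is a sum of constant multiples of powers of δ — integrate term by term.


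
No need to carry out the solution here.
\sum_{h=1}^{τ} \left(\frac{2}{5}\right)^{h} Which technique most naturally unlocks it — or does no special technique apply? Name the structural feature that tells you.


Verdict: the geometric series formula — each term is \frac{2}{5} times the previous one, so the geometric-series formula applies directly.


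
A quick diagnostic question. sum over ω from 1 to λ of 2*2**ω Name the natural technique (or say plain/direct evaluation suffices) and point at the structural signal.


Diagnosis: the geometric series formula — term-over-term division gives 2 every time — index-free ratio, geometric sum formula applies.


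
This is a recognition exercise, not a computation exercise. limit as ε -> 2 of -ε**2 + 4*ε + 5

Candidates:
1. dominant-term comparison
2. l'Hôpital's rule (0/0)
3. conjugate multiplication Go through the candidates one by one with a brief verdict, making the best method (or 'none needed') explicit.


Best approach: no special technique — no zero denominators, no indeterminate clash at 2 — substitute and read off the value.
- dominant-term comparison: this limit is not decided by comparing polynomial growth at infinity.
- l'Hôpital's rule (0/0): substituting the point produces a determinate value, not a 0 over 0 clash.
- conjugate multiplication — the conjugate move applies to radical differences, which this is not.


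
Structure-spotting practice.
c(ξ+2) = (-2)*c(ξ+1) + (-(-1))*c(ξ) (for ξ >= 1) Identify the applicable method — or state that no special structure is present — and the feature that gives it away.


Verdict: the characteristic-root method — linear, homogeneous, constant coefficients: solutions of the form r^ξ exist — find the roots of the characteristic polynomial.


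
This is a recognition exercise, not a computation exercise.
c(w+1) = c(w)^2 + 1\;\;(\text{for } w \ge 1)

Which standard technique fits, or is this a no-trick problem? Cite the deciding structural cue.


Technique: no special technique — the update rule curves (it is not linear in the unknown sequence), so no superposition-based closed form attaches — iterate or study it directly.


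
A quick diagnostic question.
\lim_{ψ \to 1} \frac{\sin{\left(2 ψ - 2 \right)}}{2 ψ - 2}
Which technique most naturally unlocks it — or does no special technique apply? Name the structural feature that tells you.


Technique: l'Hôpital's rule (0/0) — substituting 1 gives 0 over 0; differentiate top and bottom once and re-evaluate. A first-order expansion at the point is an equally standard path; the rule packages it.


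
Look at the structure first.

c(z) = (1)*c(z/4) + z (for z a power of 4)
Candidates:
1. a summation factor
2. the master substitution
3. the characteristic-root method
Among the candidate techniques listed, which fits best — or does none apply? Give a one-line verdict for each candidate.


Best approach: the master substitution — divide-the-index recursion (z/4 inside the call) straightens out once the index is rewritten as 4^m.
- a summation factor — a divided-index call is outside the fixed-shift first-order family a summation factor normalizes.
- the master substitution — a fit — the right tool for this form.
- the characteristic-root method — the recursion divides its index rather than shifting it — outside the constant-shift family the root method covers.


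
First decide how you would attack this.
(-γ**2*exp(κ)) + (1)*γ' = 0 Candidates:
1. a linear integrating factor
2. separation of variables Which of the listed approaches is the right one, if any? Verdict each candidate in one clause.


Technique: separation of variables — solved for the derivative, the right side factors as exp(κ) times γ**2 — all κ-dependence separates from all γ-dependence.
- a linear integrating factor: a nonlinear term in the unknown puts this outside the integrating-factor template.
- separation of variables — yes, a natural case for it.


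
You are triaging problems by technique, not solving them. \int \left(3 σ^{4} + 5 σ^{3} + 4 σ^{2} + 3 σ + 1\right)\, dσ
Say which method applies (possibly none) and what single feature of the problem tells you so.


Verdict: no special technique — scan for structure and find none: constant multiples of powers of σ, integrate directly.


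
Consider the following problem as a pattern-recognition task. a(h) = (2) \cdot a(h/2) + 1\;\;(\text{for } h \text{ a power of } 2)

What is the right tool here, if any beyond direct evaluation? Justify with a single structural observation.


Diagnosis: the master substitution — treat m = log base 2 of h as the new clock: one recursion step advances m by one while h scales by 2.


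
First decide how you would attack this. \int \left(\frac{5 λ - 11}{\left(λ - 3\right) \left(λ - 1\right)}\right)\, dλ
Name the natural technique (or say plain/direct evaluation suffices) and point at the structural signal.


Method: partial fractions — a proper rational integrand whose denominator splits into simpler factors — decompose into partial fractions first.


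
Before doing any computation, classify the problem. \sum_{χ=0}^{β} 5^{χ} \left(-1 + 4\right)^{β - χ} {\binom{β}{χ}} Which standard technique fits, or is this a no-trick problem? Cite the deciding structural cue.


Technique: the binomial theorem — binomial coefficients against complementary powers of 5 and (-1 + 4): recognize the binomial expansion and resum.


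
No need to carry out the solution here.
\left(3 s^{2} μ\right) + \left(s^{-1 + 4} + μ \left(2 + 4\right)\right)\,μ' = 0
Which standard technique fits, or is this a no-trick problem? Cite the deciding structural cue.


Technique: the exact-equation method — equality of cross partials is the green light — assemble the potential function term by term.


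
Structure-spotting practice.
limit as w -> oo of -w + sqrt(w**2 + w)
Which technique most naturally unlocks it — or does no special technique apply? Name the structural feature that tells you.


Diagnosis: conjugate multiplication — an infinity-minus-infinity difference with a surviving radical — multiply by the conjugate to cancel the divergence.


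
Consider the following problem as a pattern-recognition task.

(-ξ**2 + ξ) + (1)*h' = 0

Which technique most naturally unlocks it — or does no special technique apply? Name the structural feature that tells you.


Best approach: no special technique — the slope is a pure function of ξ; integrate both sides and be done.


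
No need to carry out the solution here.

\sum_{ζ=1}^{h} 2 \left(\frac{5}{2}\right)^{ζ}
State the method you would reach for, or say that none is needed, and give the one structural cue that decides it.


Technique: the geometric series formula — consecutive terms stand in a fixed index-free ratio — the geometric sum formula closes it.


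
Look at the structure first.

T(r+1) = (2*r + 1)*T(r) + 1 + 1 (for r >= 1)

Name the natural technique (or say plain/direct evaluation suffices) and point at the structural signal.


Best approach: a summation factor — rescale the sequence by the product of the weights 2*r + 1 so far — the recurrence collapses to a plain running sum.


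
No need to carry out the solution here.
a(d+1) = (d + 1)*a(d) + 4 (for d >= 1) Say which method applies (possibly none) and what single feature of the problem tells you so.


Method: a summation factor — first-order linear but the coefficient d + 1 moves with the index — divide by the cumulative product and telescope.


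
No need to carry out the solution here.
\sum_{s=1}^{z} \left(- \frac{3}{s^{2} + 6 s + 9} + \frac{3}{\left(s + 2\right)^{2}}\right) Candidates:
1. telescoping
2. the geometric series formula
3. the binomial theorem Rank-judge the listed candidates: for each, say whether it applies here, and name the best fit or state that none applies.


Best approach: telescoping — consecutive terms evaluate one function at adjacent indices (\frac{3}{\left(s + 2\right)^{2}} is its current value): one term's tail is the next term's head, so the chain collapses.
- telescoping: a fit — the right tool for this form.
- the geometric series formula — consecutive terms are not related by a fixed multiplier.
- the binomial theorem — the terms lack the binomial-coefficient-weighted complementary-power pattern of an expansion.


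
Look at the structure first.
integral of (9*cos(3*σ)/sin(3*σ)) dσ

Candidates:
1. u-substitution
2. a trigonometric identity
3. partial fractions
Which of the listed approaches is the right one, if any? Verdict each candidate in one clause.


Method: u-substitution — structure check: outer function, inner expression sin(3*σ), inner derivative as a factor — the classic u = sin(3*σ) pattern.
- u-substitution — a fit — the right tool for this form.
- a trigonometric identity — neither the even-power reduction nor the product-to-sum identity applies to this structure.
- partial fractions: there is no rational-function structure to decompose.


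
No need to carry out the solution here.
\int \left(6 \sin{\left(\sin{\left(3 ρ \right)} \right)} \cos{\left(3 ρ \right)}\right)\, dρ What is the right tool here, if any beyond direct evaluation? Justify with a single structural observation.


Diagnosis: u-substitution — collected, the integrand has one factor that is, up to a constant, the derivative of an inner expression the rest depends on — substitute for that inner expression.


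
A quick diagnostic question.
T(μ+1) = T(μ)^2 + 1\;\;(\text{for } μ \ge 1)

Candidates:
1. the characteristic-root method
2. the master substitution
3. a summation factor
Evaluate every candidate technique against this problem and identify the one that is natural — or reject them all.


Verdict: no special technique — the unknown enters the rule nonlinearly, not as a weighted sum — no linear method is even well-posed.
- the characteristic-root method — the recursion is nonlinear in the sequence values, so no linear-modes ansatz applies.
- the master substitution: no fixed divisor shrinks the index between calls.
- a summation factor: the recursion is nonlinear — outside the first-order linear family a summation factor addresses.


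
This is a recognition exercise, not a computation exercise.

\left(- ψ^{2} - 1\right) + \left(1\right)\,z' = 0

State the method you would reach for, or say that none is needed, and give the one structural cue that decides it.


Verdict: no special technique — solved for the derivative, no z appears — this is antidifferentiation in ψ wearing ODE clothing.


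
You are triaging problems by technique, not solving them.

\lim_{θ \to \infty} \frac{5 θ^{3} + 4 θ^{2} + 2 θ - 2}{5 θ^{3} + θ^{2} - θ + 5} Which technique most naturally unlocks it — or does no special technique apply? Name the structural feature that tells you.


Technique: dominant-term comparison — as θ grows, only the highest-degree terms matter — compare leading terms and read the limit off. l'Hôpital's at-infinity variant applies to the expression viewed as a single quotient; the leading-term comparison is the direct route.


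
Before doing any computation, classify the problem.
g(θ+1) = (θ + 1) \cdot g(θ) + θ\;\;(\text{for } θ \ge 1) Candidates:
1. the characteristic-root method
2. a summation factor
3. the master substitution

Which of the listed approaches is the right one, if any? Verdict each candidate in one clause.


Method: a summation factor — an index-dependent multiplier θ + 1 rules out characteristic roots; a summation factor converts it to a pure difference.
- the characteristic-root method — the coefficients change with the index, which the root method cannot absorb.
- a summation factor — applies; the problem has the shape this method handles.
- the master substitution — the recursion shifts the index rather than dividing it.


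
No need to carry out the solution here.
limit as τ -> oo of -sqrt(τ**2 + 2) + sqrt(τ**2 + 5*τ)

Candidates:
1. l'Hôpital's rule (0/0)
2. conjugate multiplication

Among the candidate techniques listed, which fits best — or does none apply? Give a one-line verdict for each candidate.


Technique: conjugate multiplication — both pieces blow up but their difference is finite; the conjugate trick rationalizes sqrt(τ**2 + 5*τ) - sqrt(τ**2 + 2).
- l'Hôpital's rule (0/0) — substitution produces ∞ − ∞ rather than a vanishing quotient; the rule needs a 0/0 ratio to act on.
- conjugate multiplication — yes — fits the structure here.


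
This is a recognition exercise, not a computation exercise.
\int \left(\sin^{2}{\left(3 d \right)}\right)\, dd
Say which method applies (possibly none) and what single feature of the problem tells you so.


Method: a trigonometric identity — apply power reduction to \sin^{2}{\left(3 d \right)}; each application halves the trigonometric degree.


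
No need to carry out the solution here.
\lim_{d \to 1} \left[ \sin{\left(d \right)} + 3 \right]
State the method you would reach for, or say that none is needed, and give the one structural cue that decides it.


Verdict: no special technique — the expression is continuous at the evaluation point — substitute directly; no indeterminate form appears.


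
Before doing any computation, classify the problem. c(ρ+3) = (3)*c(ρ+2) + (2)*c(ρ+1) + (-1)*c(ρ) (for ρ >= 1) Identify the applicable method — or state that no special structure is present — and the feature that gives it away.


Technique: the characteristic-root method — constant coefficients and linearity mean the ansatz r^ρ reduces it to solving the characteristic polynomial.


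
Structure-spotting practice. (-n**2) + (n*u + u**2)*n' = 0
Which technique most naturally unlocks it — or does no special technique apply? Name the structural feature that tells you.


Verdict: the homogeneous substitution — solved for the derivative, the right side is unchanged under scaling u and n together — it depends only on the ratio n/u, so substitute a single ratio variable. With the right rearrangement (exchanging the roles of the variables where needed), this also fits a Bernoulli template; the homogeneous substitution reads the structure directly.


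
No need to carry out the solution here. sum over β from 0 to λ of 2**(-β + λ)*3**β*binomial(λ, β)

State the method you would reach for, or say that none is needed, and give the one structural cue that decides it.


Best approach: the binomial theorem — the binomial coefficients weight matched powers of 3 and 2, which is exactly the expansion of a binomial power.


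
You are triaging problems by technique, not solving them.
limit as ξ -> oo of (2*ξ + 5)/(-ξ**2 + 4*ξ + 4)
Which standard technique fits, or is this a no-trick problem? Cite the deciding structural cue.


Method: dominant-term comparison — divide through by the highest power of ξ; every lower-order term dies and the dominant terms decide the limit. As a single quotient, the ∞/∞ shape would yield to repeated differentiation as well — the growth comparison gets there in one look.
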